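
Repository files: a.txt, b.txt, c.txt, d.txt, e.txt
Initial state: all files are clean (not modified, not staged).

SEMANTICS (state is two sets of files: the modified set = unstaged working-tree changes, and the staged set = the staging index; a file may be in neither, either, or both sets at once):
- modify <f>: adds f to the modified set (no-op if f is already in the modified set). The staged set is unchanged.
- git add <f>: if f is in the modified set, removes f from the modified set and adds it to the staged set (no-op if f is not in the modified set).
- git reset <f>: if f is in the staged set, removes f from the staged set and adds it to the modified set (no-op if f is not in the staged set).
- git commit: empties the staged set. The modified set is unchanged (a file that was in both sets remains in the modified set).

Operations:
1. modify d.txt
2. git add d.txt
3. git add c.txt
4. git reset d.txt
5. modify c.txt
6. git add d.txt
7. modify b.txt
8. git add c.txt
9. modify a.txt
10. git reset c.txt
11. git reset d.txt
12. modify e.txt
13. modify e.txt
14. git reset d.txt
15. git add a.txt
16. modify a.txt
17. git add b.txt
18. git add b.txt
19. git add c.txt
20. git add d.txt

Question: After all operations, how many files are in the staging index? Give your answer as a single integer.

After op 1 (modify d.txt): modified={d.txt} staged={none}
After op 2 (git add d.txt): modified={none} staged={d.txt}
After op 3 (git add c.txt): modified={none} staged={d.txt}
After op 4 (git reset d.txt): modified={d.txt} staged={none}
After op 5 (modify c.txt): modified={c.txt, d.txt} staged={none}
After op 6 (git add d.txt): modified={c.txt} staged={d.txt}
After op 7 (modify b.txt): modified={b.txt, c.txt} staged={d.txt}
After op 8 (git add c.txt): modified={b.txt} staged={c.txt, d.txt}
After op 9 (modify a.txt): modified={a.txt, b.txt} staged={c.txt, d.txt}
After op 10 (git reset c.txt): modified={a.txt, b.txt, c.txt} staged={d.txt}
After op 11 (git reset d.txt): modified={a.txt, b.txt, c.txt, d.txt} staged={none}
After op 12 (modify e.txt): modified={a.txt, b.txt, c.txt, d.txt, e.txt} staged={none}
After op 13 (modify e.txt): modified={a.txt, b.txt, c.txt, d.txt, e.txt} staged={none}
After op 14 (git reset d.txt): modified={a.txt, b.txt, c.txt, d.txt, e.txt} staged={none}
After op 15 (git add a.txt): modified={b.txt, c.txt, d.txt, e.txt} staged={a.txt}
After op 16 (modify a.txt): modified={a.txt, b.txt, c.txt, d.txt, e.txt} staged={a.txt}
After op 17 (git add b.txt): modified={a.txt, c.txt, d.txt, e.txt} staged={a.txt, b.txt}
After op 18 (git add b.txt): modified={a.txt, c.txt, d.txt, e.txt} staged={a.txt, b.txt}
After op 19 (git add c.txt): modified={a.txt, d.txt, e.txt} staged={a.txt, b.txt, c.txt}
After op 20 (git add d.txt): modified={a.txt, e.txt} staged={a.txt, b.txt, c.txt, d.txt}
Final staged set: {a.txt, b.txt, c.txt, d.txt} -> count=4

Answer: 4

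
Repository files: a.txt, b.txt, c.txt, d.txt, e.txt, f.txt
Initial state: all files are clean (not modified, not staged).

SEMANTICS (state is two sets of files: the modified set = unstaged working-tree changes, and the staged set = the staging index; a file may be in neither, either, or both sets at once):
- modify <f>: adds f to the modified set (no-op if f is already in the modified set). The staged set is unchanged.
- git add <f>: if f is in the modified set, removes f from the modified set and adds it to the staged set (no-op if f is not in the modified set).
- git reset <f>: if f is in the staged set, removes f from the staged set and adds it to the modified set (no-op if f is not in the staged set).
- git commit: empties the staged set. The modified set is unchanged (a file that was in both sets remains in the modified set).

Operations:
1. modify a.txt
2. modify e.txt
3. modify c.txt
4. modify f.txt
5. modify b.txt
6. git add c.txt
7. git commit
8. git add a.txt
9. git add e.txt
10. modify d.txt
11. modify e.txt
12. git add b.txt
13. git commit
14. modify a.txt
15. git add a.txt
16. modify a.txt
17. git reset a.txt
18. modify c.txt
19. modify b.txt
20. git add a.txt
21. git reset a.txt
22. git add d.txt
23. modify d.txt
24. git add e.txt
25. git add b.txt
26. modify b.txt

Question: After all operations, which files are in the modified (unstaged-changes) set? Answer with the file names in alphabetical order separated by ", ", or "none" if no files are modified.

After op 1 (modify a.txt): modified={a.txt} staged={none}
After op 2 (modify e.txt): modified={a.txt, e.txt} staged={none}
After op 3 (modify c.txt): modified={a.txt, c.txt, e.txt} staged={none}
After op 4 (modify f.txt): modified={a.txt, c.txt, e.txt, f.txt} staged={none}
After op 5 (modify b.txt): modified={a.txt, b.txt, c.txt, e.txt, f.txt} staged={none}
After op 6 (git add c.txt): modified={a.txt, b.txt, e.txt, f.txt} staged={c.txt}
After op 7 (git commit): modified={a.txt, b.txt, e.txt, f.txt} staged={none}
After op 8 (git add a.txt): modified={b.txt, e.txt, f.txt} staged={a.txt}
After op 9 (git add e.txt): modified={b.txt, f.txt} staged={a.txt, e.txt}
After op 10 (modify d.txt): modified={b.txt, d.txt, f.txt} staged={a.txt, e.txt}
After op 11 (modify e.txt): modified={b.txt, d.txt, e.txt, f.txt} staged={a.txt, e.txt}
After op 12 (git add b.txt): modified={d.txt, e.txt, f.txt} staged={a.txt, b.txt, e.txt}
After op 13 (git commit): modified={d.txt, e.txt, f.txt} staged={none}
After op 14 (modify a.txt): modified={a.txt, d.txt, e.txt, f.txt} staged={none}
After op 15 (git add a.txt): modified={d.txt, e.txt, f.txt} staged={a.txt}
After op 16 (modify a.txt): modified={a.txt, d.txt, e.txt, f.txt} staged={a.txt}
After op 17 (git reset a.txt): modified={a.txt, d.txt, e.txt, f.txt} staged={none}
After op 18 (modify c.txt): modified={a.txt, c.txt, d.txt, e.txt, f.txt} staged={none}
After op 19 (modify b.txt): modified={a.txt, b.txt, c.txt, d.txt, e.txt, f.txt} staged={none}
After op 20 (git add a.txt): modified={b.txt, c.txt, d.txt, e.txt, f.txt} staged={a.txt}
After op 21 (git reset a.txt): modified={a.txt, b.txt, c.txt, d.txt, e.txt, f.txt} staged={none}
After op 22 (git add d.txt): modified={a.txt, b.txt, c.txt, e.txt, f.txt} staged={d.txt}
After op 23 (modify d.txt): modified={a.txt, b.txt, c.txt, d.txt, e.txt, f.txt} staged={d.txt}
After op 24 (git add e.txt): modified={a.txt, b.txt, c.txt, d.txt, f.txt} staged={d.txt, e.txt}
After op 25 (git add b.txt): modified={a.txt, c.txt, d.txt, f.txt} staged={b.txt, d.txt, e.txt}
After op 26 (modify b.txt): modified={a.txt, b.txt, c.txt, d.txt, f.txt} staged={b.txt, d.txt, e.txt}

Answer: a.txt, b.txt, c.txt, d.txt, f.txt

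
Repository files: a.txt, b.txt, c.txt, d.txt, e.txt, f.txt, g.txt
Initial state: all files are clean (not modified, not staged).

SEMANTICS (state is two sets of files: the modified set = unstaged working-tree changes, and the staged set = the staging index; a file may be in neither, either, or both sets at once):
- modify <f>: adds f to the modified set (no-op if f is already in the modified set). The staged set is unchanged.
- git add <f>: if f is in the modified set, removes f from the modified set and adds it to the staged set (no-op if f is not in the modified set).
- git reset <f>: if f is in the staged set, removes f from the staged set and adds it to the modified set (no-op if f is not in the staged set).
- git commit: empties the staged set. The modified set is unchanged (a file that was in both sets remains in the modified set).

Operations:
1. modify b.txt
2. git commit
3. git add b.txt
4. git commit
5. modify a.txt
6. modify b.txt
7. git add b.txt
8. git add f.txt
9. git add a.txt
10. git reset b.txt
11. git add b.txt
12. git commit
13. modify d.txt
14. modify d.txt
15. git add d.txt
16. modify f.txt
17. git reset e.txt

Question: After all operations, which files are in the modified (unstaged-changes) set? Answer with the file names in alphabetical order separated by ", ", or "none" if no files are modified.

Answer: f.txt

Derivation:
After op 1 (modify b.txt): modified={b.txt} staged={none}
After op 2 (git commit): modified={b.txt} staged={none}
After op 3 (git add b.txt): modified={none} staged={b.txt}
After op 4 (git commit): modified={none} staged={none}
After op 5 (modify a.txt): modified={a.txt} staged={none}
After op 6 (modify b.txt): modified={a.txt, b.txt} staged={none}
After op 7 (git add b.txt): modified={a.txt} staged={b.txt}
After op 8 (git add f.txt): modified={a.txt} staged={b.txt}
After op 9 (git add a.txt): modified={none} staged={a.txt, b.txt}
After op 10 (git reset b.txt): modified={b.txt} staged={a.txt}
After op 11 (git add b.txt): modified={none} staged={a.txt, b.txt}
After op 12 (git commit): modified={none} staged={none}
After op 13 (modify d.txt): modified={d.txt} staged={none}
After op 14 (modify d.txt): modified={d.txt} staged={none}
After op 15 (git add d.txt): modified={none} staged={d.txt}
After op 16 (modify f.txt): modified={f.txt} staged={d.txt}
After op 17 (git reset e.txt): modified={f.txt} staged={d.txt}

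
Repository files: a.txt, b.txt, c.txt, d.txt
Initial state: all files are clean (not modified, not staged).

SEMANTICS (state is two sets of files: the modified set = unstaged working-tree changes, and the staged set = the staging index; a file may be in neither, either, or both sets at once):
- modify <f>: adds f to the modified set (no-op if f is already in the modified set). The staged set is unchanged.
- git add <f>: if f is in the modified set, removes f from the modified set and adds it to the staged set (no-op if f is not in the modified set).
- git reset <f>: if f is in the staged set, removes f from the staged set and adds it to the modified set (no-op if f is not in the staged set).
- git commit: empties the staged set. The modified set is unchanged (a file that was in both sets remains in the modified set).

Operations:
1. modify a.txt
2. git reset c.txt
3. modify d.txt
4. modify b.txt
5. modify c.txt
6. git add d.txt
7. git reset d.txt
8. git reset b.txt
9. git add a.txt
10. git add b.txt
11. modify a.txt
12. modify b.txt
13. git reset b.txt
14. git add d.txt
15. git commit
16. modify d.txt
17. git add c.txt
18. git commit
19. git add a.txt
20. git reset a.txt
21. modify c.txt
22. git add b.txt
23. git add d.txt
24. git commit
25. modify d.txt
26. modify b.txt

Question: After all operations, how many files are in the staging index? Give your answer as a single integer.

After op 1 (modify a.txt): modified={a.txt} staged={none}
After op 2 (git reset c.txt): modified={a.txt} staged={none}
After op 3 (modify d.txt): modified={a.txt, d.txt} staged={none}
After op 4 (modify b.txt): modified={a.txt, b.txt, d.txt} staged={none}
After op 5 (modify c.txt): modified={a.txt, b.txt, c.txt, d.txt} staged={none}
After op 6 (git add d.txt): modified={a.txt, b.txt, c.txt} staged={d.txt}
After op 7 (git reset d.txt): modified={a.txt, b.txt, c.txt, d.txt} staged={none}
After op 8 (git reset b.txt): modified={a.txt, b.txt, c.txt, d.txt} staged={none}
After op 9 (git add a.txt): modified={b.txt, c.txt, d.txt} staged={a.txt}
After op 10 (git add b.txt): modified={c.txt, d.txt} staged={a.txt, b.txt}
After op 11 (modify a.txt): modified={a.txt, c.txt, d.txt} staged={a.txt, b.txt}
After op 12 (modify b.txt): modified={a.txt, b.txt, c.txt, d.txt} staged={a.txt, b.txt}
After op 13 (git reset b.txt): modified={a.txt, b.txt, c.txt, d.txt} staged={a.txt}
After op 14 (git add d.txt): modified={a.txt, b.txt, c.txt} staged={a.txt, d.txt}
After op 15 (git commit): modified={a.txt, b.txt, c.txt} staged={none}
After op 16 (modify d.txt): modified={a.txt, b.txt, c.txt, d.txt} staged={none}
After op 17 (git add c.txt): modified={a.txt, b.txt, d.txt} staged={c.txt}
After op 18 (git commit): modified={a.txt, b.txt, d.txt} staged={none}
After op 19 (git add a.txt): modified={b.txt, d.txt} staged={a.txt}
After op 20 (git reset a.txt): modified={a.txt, b.txt, d.txt} staged={none}
After op 21 (modify c.txt): modified={a.txt, b.txt, c.txt, d.txt} staged={none}
After op 22 (git add b.txt): modified={a.txt, c.txt, d.txt} staged={b.txt}
After op 23 (git add d.txt): modified={a.txt, c.txt} staged={b.txt, d.txt}
After op 24 (git commit): modified={a.txt, c.txt} staged={none}
After op 25 (modify d.txt): modified={a.txt, c.txt, d.txt} staged={none}
After op 26 (modify b.txt): modified={a.txt, b.txt, c.txt, d.txt} staged={none}
Final staged set: {none} -> count=0

Answer: 0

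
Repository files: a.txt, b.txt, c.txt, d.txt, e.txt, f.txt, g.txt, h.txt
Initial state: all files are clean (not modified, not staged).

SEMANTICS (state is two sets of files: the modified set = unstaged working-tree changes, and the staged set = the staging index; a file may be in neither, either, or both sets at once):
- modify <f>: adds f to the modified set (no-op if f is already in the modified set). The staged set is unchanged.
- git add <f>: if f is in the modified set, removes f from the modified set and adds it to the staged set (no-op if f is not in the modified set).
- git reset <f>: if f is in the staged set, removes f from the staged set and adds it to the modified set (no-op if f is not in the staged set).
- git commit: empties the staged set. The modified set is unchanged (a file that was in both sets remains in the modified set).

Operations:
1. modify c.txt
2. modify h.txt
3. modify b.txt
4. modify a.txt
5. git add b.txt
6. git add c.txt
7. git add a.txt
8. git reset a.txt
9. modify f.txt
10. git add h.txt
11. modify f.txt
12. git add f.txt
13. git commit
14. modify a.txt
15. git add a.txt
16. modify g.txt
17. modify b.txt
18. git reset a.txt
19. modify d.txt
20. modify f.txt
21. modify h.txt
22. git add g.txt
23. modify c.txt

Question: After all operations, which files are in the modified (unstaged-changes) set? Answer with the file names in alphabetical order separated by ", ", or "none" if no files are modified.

After op 1 (modify c.txt): modified={c.txt} staged={none}
After op 2 (modify h.txt): modified={c.txt, h.txt} staged={none}
After op 3 (modify b.txt): modified={b.txt, c.txt, h.txt} staged={none}
After op 4 (modify a.txt): modified={a.txt, b.txt, c.txt, h.txt} staged={none}
After op 5 (git add b.txt): modified={a.txt, c.txt, h.txt} staged={b.txt}
After op 6 (git add c.txt): modified={a.txt, h.txt} staged={b.txt, c.txt}
After op 7 (git add a.txt): modified={h.txt} staged={a.txt, b.txt, c.txt}
After op 8 (git reset a.txt): modified={a.txt, h.txt} staged={b.txt, c.txt}
After op 9 (modify f.txt): modified={a.txt, f.txt, h.txt} staged={b.txt, c.txt}
After op 10 (git add h.txt): modified={a.txt, f.txt} staged={b.txt, c.txt, h.txt}
After op 11 (modify f.txt): modified={a.txt, f.txt} staged={b.txt, c.txt, h.txt}
After op 12 (git add f.txt): modified={a.txt} staged={b.txt, c.txt, f.txt, h.txt}
After op 13 (git commit): modified={a.txt} staged={none}
After op 14 (modify a.txt): modified={a.txt} staged={none}
After op 15 (git add a.txt): modified={none} staged={a.txt}
After op 16 (modify g.txt): modified={g.txt} staged={a.txt}
After op 17 (modify b.txt): modified={b.txt, g.txt} staged={a.txt}
After op 18 (git reset a.txt): modified={a.txt, b.txt, g.txt} staged={none}
After op 19 (modify d.txt): modified={a.txt, b.txt, d.txt, g.txt} staged={none}
After op 20 (modify f.txt): modified={a.txt, b.txt, d.txt, f.txt, g.txt} staged={none}
After op 21 (modify h.txt): modified={a.txt, b.txt, d.txt, f.txt, g.txt, h.txt} staged={none}
After op 22 (git add g.txt): modified={a.txt, b.txt, d.txt, f.txt, h.txt} staged={g.txt}
After op 23 (modify c.txt): modified={a.txt, b.txt, c.txt, d.txt, f.txt, h.txt} staged={g.txt}

Answer: a.txt, b.txt, c.txt, d.txt, f.txt, h.txt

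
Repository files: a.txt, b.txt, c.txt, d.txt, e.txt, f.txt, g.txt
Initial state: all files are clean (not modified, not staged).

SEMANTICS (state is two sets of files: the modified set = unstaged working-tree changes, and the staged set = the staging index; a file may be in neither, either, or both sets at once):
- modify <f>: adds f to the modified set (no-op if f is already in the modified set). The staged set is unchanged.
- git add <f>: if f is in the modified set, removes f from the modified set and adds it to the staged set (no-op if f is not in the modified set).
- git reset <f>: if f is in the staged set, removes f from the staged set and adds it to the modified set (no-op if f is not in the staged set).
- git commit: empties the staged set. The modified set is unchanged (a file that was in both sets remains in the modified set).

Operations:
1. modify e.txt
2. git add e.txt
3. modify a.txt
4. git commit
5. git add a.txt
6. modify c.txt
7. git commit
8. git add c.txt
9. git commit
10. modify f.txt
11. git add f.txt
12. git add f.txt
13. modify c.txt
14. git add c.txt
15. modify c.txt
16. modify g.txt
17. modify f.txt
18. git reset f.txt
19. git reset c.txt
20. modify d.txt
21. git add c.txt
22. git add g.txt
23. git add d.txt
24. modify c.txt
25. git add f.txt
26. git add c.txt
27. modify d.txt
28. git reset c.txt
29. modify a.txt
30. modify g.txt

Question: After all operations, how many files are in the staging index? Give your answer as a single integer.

After op 1 (modify e.txt): modified={e.txt} staged={none}
After op 2 (git add e.txt): modified={none} staged={e.txt}
After op 3 (modify a.txt): modified={a.txt} staged={e.txt}
After op 4 (git commit): modified={a.txt} staged={none}
After op 5 (git add a.txt): modified={none} staged={a.txt}
After op 6 (modify c.txt): modified={c.txt} staged={a.txt}
After op 7 (git commit): modified={c.txt} staged={none}
After op 8 (git add c.txt): modified={none} staged={c.txt}
After op 9 (git commit): modified={none} staged={none}
After op 10 (modify f.txt): modified={f.txt} staged={none}
After op 11 (git add f.txt): modified={none} staged={f.txt}
After op 12 (git add f.txt): modified={none} staged={f.txt}
After op 13 (modify c.txt): modified={c.txt} staged={f.txt}
After op 14 (git add c.txt): modified={none} staged={c.txt, f.txt}
After op 15 (modify c.txt): modified={c.txt} staged={c.txt, f.txt}
After op 16 (modify g.txt): modified={c.txt, g.txt} staged={c.txt, f.txt}
After op 17 (modify f.txt): modified={c.txt, f.txt, g.txt} staged={c.txt, f.txt}
After op 18 (git reset f.txt): modified={c.txt, f.txt, g.txt} staged={c.txt}
After op 19 (git reset c.txt): modified={c.txt, f.txt, g.txt} staged={none}
After op 20 (modify d.txt): modified={c.txt, d.txt, f.txt, g.txt} staged={none}
After op 21 (git add c.txt): modified={d.txt, f.txt, g.txt} staged={c.txt}
After op 22 (git add g.txt): modified={d.txt, f.txt} staged={c.txt, g.txt}
After op 23 (git add d.txt): modified={f.txt} staged={c.txt, d.txt, g.txt}
After op 24 (modify c.txt): modified={c.txt, f.txt} staged={c.txt, d.txt, g.txt}
After op 25 (git add f.txt): modified={c.txt} staged={c.txt, d.txt, f.txt, g.txt}
After op 26 (git add c.txt): modified={none} staged={c.txt, d.txt, f.txt, g.txt}
After op 27 (modify d.txt): modified={d.txt} staged={c.txt, d.txt, f.txt, g.txt}
After op 28 (git reset c.txt): modified={c.txt, d.txt} staged={d.txt, f.txt, g.txt}
After op 29 (modify a.txt): modified={a.txt, c.txt, d.txt} staged={d.txt, f.txt, g.txt}
After op 30 (modify g.txt): modified={a.txt, c.txt, d.txt, g.txt} staged={d.txt, f.txt, g.txt}
Final staged set: {d.txt, f.txt, g.txt} -> count=3

Answer: 3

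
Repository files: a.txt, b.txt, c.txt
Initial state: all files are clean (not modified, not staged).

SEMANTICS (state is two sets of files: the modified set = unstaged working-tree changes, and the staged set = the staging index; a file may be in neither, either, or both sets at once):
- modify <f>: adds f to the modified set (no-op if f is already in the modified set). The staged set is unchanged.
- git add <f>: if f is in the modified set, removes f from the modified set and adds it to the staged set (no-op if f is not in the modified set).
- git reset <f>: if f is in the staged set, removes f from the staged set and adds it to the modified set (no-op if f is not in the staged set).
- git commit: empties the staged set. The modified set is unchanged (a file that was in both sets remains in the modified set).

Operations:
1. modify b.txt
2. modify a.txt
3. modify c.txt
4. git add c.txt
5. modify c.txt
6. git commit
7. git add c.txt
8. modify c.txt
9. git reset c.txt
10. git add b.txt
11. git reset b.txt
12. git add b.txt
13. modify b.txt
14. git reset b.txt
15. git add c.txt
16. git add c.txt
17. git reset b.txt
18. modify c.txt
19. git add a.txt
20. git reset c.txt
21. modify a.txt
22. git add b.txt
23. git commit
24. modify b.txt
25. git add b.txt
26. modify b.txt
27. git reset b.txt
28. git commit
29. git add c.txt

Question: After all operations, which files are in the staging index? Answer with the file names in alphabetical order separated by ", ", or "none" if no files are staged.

After op 1 (modify b.txt): modified={b.txt} staged={none}
After op 2 (modify a.txt): modified={a.txt, b.txt} staged={none}
After op 3 (modify c.txt): modified={a.txt, b.txt, c.txt} staged={none}
After op 4 (git add c.txt): modified={a.txt, b.txt} staged={c.txt}
After op 5 (modify c.txt): modified={a.txt, b.txt, c.txt} staged={c.txt}
After op 6 (git commit): modified={a.txt, b.txt, c.txt} staged={none}
After op 7 (git add c.txt): modified={a.txt, b.txt} staged={c.txt}
After op 8 (modify c.txt): modified={a.txt, b.txt, c.txt} staged={c.txt}
After op 9 (git reset c.txt): modified={a.txt, b.txt, c.txt} staged={none}
After op 10 (git add b.txt): modified={a.txt, c.txt} staged={b.txt}
After op 11 (git reset b.txt): modified={a.txt, b.txt, c.txt} staged={none}
After op 12 (git add b.txt): modified={a.txt, c.txt} staged={b.txt}
After op 13 (modify b.txt): modified={a.txt, b.txt, c.txt} staged={b.txt}
After op 14 (git reset b.txt): modified={a.txt, b.txt, c.txt} staged={none}
After op 15 (git add c.txt): modified={a.txt, b.txt} staged={c.txt}
After op 16 (git add c.txt): modified={a.txt, b.txt} staged={c.txt}
After op 17 (git reset b.txt): modified={a.txt, b.txt} staged={c.txt}
After op 18 (modify c.txt): modified={a.txt, b.txt, c.txt} staged={c.txt}
After op 19 (git add a.txt): modified={b.txt, c.txt} staged={a.txt, c.txt}
After op 20 (git reset c.txt): modified={b.txt, c.txt} staged={a.txt}
After op 21 (modify a.txt): modified={a.txt, b.txt, c.txt} staged={a.txt}
After op 22 (git add b.txt): modified={a.txt, c.txt} staged={a.txt, b.txt}
After op 23 (git commit): modified={a.txt, c.txt} staged={none}
After op 24 (modify b.txt): modified={a.txt, b.txt, c.txt} staged={none}
After op 25 (git add b.txt): modified={a.txt, c.txt} staged={b.txt}
After op 26 (modify b.txt): modified={a.txt, b.txt, c.txt} staged={b.txt}
After op 27 (git reset b.txt): modified={a.txt, b.txt, c.txt} staged={none}
After op 28 (git commit): modified={a.txt, b.txt, c.txt} staged={none}
After op 29 (git add c.txt): modified={a.txt, b.txt} staged={c.txt}

Answer: c.txt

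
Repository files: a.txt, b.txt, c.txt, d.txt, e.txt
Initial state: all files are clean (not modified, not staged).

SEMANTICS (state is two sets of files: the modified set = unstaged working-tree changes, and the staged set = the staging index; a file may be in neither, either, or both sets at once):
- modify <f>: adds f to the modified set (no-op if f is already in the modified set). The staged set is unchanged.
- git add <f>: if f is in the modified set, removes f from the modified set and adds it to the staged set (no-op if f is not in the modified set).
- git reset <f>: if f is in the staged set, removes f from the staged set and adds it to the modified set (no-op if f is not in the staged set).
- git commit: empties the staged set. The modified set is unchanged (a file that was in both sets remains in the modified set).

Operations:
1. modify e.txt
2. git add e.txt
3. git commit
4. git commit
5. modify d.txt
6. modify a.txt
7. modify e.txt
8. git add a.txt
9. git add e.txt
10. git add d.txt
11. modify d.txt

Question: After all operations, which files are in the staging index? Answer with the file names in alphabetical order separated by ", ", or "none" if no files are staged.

Answer: a.txt, d.txt, e.txt

Derivation:
After op 1 (modify e.txt): modified={e.txt} staged={none}
After op 2 (git add e.txt): modified={none} staged={e.txt}
After op 3 (git commit): modified={none} staged={none}
After op 4 (git commit): modified={none} staged={none}
After op 5 (modify d.txt): modified={d.txt} staged={none}
After op 6 (modify a.txt): modified={a.txt, d.txt} staged={none}
After op 7 (modify e.txt): modified={a.txt, d.txt, e.txt} staged={none}
After op 8 (git add a.txt): modified={d.txt, e.txt} staged={a.txt}
After op 9 (git add e.txt): modified={d.txt} staged={a.txt, e.txt}
After op 10 (git add d.txt): modified={none} staged={a.txt, d.txt, e.txt}
After op 11 (modify d.txt): modified={d.txt} staged={a.txt, d.txt, e.txt}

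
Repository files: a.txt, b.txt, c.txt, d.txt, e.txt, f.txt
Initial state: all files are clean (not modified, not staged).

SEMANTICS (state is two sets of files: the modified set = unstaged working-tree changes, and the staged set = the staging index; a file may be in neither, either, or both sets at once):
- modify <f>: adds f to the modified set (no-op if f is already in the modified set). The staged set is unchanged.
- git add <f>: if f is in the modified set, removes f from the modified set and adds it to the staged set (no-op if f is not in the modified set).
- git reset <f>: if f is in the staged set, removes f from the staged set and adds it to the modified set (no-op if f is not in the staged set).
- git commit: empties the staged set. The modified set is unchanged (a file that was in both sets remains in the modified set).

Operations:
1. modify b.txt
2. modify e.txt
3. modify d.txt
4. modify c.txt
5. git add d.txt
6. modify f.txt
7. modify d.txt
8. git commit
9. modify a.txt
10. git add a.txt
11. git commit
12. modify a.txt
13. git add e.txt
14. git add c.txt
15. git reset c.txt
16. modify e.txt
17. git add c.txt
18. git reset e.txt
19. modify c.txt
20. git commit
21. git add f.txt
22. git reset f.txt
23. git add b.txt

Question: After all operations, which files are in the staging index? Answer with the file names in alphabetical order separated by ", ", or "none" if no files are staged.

After op 1 (modify b.txt): modified={b.txt} staged={none}
After op 2 (modify e.txt): modified={b.txt, e.txt} staged={none}
After op 3 (modify d.txt): modified={b.txt, d.txt, e.txt} staged={none}
After op 4 (modify c.txt): modified={b.txt, c.txt, d.txt, e.txt} staged={none}
After op 5 (git add d.txt): modified={b.txt, c.txt, e.txt} staged={d.txt}
After op 6 (modify f.txt): modified={b.txt, c.txt, e.txt, f.txt} staged={d.txt}
After op 7 (modify d.txt): modified={b.txt, c.txt, d.txt, e.txt, f.txt} staged={d.txt}
After op 8 (git commit): modified={b.txt, c.txt, d.txt, e.txt, f.txt} staged={none}
After op 9 (modify a.txt): modified={a.txt, b.txt, c.txt, d.txt, e.txt, f.txt} staged={none}
After op 10 (git add a.txt): modified={b.txt, c.txt, d.txt, e.txt, f.txt} staged={a.txt}
After op 11 (git commit): modified={b.txt, c.txt, d.txt, e.txt, f.txt} staged={none}
After op 12 (modify a.txt): modified={a.txt, b.txt, c.txt, d.txt, e.txt, f.txt} staged={none}
After op 13 (git add e.txt): modified={a.txt, b.txt, c.txt, d.txt, f.txt} staged={e.txt}
After op 14 (git add c.txt): modified={a.txt, b.txt, d.txt, f.txt} staged={c.txt, e.txt}
After op 15 (git reset c.txt): modified={a.txt, b.txt, c.txt, d.txt, f.txt} staged={e.txt}
After op 16 (modify e.txt): modified={a.txt, b.txt, c.txt, d.txt, e.txt, f.txt} staged={e.txt}
After op 17 (git add c.txt): modified={a.txt, b.txt, d.txt, e.txt, f.txt} staged={c.txt, e.txt}
After op 18 (git reset e.txt): modified={a.txt, b.txt, d.txt, e.txt, f.txt} staged={c.txt}
After op 19 (modify c.txt): modified={a.txt, b.txt, c.txt, d.txt, e.txt, f.txt} staged={c.txt}
After op 20 (git commit): modified={a.txt, b.txt, c.txt, d.txt, e.txt, f.txt} staged={none}
After op 21 (git add f.txt): modified={a.txt, b.txt, c.txt, d.txt, e.txt} staged={f.txt}
After op 22 (git reset f.txt): modified={a.txt, b.txt, c.txt, d.txt, e.txt, f.txt} staged={none}
After op 23 (git add b.txt): modified={a.txt, c.txt, d.txt, e.txt, f.txt} staged={b.txt}

Answer: b.txt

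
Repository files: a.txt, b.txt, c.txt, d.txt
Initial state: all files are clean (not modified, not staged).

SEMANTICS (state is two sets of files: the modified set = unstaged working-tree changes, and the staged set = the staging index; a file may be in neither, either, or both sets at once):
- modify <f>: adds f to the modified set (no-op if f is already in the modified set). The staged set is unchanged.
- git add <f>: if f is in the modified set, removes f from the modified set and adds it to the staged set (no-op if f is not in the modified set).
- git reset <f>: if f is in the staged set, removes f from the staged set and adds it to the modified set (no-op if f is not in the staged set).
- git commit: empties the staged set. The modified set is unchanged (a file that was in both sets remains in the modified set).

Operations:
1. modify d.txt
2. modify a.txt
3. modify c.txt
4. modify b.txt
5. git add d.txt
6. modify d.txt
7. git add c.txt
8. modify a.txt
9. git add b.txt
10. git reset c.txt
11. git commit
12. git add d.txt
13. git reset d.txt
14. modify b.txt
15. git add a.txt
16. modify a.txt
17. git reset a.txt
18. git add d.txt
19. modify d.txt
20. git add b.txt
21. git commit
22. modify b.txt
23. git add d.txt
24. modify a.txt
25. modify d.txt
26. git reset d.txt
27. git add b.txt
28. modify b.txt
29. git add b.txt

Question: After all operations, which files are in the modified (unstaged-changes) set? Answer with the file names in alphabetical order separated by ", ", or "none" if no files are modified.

Answer: a.txt, c.txt, d.txt

Derivation:
After op 1 (modify d.txt): modified={d.txt} staged={none}
After op 2 (modify a.txt): modified={a.txt, d.txt} staged={none}
After op 3 (modify c.txt): modified={a.txt, c.txt, d.txt} staged={none}
After op 4 (modify b.txt): modified={a.txt, b.txt, c.txt, d.txt} staged={none}
After op 5 (git add d.txt): modified={a.txt, b.txt, c.txt} staged={d.txt}
After op 6 (modify d.txt): modified={a.txt, b.txt, c.txt, d.txt} staged={d.txt}
After op 7 (git add c.txt): modified={a.txt, b.txt, d.txt} staged={c.txt, d.txt}
After op 8 (modify a.txt): modified={a.txt, b.txt, d.txt} staged={c.txt, d.txt}
After op 9 (git add b.txt): modified={a.txt, d.txt} staged={b.txt, c.txt, d.txt}
After op 10 (git reset c.txt): modified={a.txt, c.txt, d.txt} staged={b.txt, d.txt}
After op 11 (git commit): modified={a.txt, c.txt, d.txt} staged={none}
After op 12 (git add d.txt): modified={a.txt, c.txt} staged={d.txt}
After op 13 (git reset d.txt): modified={a.txt, c.txt, d.txt} staged={none}
After op 14 (modify b.txt): modified={a.txt, b.txt, c.txt, d.txt} staged={none}
After op 15 (git add a.txt): modified={b.txt, c.txt, d.txt} staged={a.txt}
After op 16 (modify a.txt): modified={a.txt, b.txt, c.txt, d.txt} staged={a.txt}
After op 17 (git reset a.txt): modified={a.txt, b.txt, c.txt, d.txt} staged={none}
After op 18 (git add d.txt): modified={a.txt, b.txt, c.txt} staged={d.txt}
After op 19 (modify d.txt): modified={a.txt, b.txt, c.txt, d.txt} staged={d.txt}
After op 20 (git add b.txt): modified={a.txt, c.txt, d.txt} staged={b.txt, d.txt}
After op 21 (git commit): modified={a.txt, c.txt, d.txt} staged={none}
After op 22 (modify b.txt): modified={a.txt, b.txt, c.txt, d.txt} staged={none}
After op 23 (git add d.txt): modified={a.txt, b.txt, c.txt} staged={d.txt}
After op 24 (modify a.txt): modified={a.txt, b.txt, c.txt} staged={d.txt}
After op 25 (modify d.txt): modified={a.txt, b.txt, c.txt, d.txt} staged={d.txt}
After op 26 (git reset d.txt): modified={a.txt, b.txt, c.txt, d.txt} staged={none}
After op 27 (git add b.txt): modified={a.txt, c.txt, d.txt} staged={b.txt}
After op 28 (modify b.txt): modified={a.txt, b.txt, c.txt, d.txt} staged={b.txt}
After op 29 (git add b.txt): modified={a.txt, c.txt, d.txt} staged={b.txt}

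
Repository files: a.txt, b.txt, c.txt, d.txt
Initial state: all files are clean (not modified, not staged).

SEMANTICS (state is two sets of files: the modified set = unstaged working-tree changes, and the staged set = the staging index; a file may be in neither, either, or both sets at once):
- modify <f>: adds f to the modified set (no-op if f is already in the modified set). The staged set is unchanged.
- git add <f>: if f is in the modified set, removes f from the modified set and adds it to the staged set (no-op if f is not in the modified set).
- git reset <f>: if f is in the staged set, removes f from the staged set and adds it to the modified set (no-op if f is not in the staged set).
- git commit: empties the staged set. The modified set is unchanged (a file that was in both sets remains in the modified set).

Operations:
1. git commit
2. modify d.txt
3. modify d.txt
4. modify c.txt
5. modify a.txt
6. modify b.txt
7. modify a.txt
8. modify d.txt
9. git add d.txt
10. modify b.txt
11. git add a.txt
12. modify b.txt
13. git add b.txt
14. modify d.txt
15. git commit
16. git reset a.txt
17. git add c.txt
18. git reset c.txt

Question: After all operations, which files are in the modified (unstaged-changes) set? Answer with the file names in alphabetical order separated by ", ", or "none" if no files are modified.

After op 1 (git commit): modified={none} staged={none}
After op 2 (modify d.txt): modified={d.txt} staged={none}
After op 3 (modify d.txt): modified={d.txt} staged={none}
After op 4 (modify c.txt): modified={c.txt, d.txt} staged={none}
After op 5 (modify a.txt): modified={a.txt, c.txt, d.txt} staged={none}
After op 6 (modify b.txt): modified={a.txt, b.txt, c.txt, d.txt} staged={none}
After op 7 (modify a.txt): modified={a.txt, b.txt, c.txt, d.txt} staged={none}
After op 8 (modify d.txt): modified={a.txt, b.txt, c.txt, d.txt} staged={none}
After op 9 (git add d.txt): modified={a.txt, b.txt, c.txt} staged={d.txt}
After op 10 (modify b.txt): modified={a.txt, b.txt, c.txt} staged={d.txt}
After op 11 (git add a.txt): modified={b.txt, c.txt} staged={a.txt, d.txt}
After op 12 (modify b.txt): modified={b.txt, c.txt} staged={a.txt, d.txt}
After op 13 (git add b.txt): modified={c.txt} staged={a.txt, b.txt, d.txt}
After op 14 (modify d.txt): modified={c.txt, d.txt} staged={a.txt, b.txt, d.txt}
After op 15 (git commit): modified={c.txt, d.txt} staged={none}
After op 16 (git reset a.txt): modified={c.txt, d.txt} staged={none}
After op 17 (git add c.txt): modified={d.txt} staged={c.txt}
After op 18 (git reset c.txt): modified={c.txt, d.txt} staged={none}

Answer: c.txt, d.txt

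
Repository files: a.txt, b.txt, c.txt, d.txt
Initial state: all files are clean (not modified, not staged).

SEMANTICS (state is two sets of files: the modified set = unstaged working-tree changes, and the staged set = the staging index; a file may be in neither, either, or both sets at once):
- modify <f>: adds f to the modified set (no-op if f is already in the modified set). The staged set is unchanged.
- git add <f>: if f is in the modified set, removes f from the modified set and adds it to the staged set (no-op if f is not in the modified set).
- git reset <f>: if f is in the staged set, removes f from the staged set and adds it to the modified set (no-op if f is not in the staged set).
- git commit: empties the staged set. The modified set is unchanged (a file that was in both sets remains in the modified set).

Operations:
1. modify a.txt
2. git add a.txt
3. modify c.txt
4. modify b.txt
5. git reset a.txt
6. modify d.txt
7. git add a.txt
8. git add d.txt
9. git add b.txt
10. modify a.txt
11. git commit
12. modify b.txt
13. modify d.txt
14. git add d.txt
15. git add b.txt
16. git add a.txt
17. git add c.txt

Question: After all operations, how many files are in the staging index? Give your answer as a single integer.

After op 1 (modify a.txt): modified={a.txt} staged={none}
After op 2 (git add a.txt): modified={none} staged={a.txt}
After op 3 (modify c.txt): modified={c.txt} staged={a.txt}
After op 4 (modify b.txt): modified={b.txt, c.txt} staged={a.txt}
After op 5 (git reset a.txt): modified={a.txt, b.txt, c.txt} staged={none}
After op 6 (modify d.txt): modified={a.txt, b.txt, c.txt, d.txt} staged={none}
After op 7 (git add a.txt): modified={b.txt, c.txt, d.txt} staged={a.txt}
After op 8 (git add d.txt): modified={b.txt, c.txt} staged={a.txt, d.txt}
After op 9 (git add b.txt): modified={c.txt} staged={a.txt, b.txt, d.txt}
After op 10 (modify a.txt): modified={a.txt, c.txt} staged={a.txt, b.txt, d.txt}
After op 11 (git commit): modified={a.txt, c.txt} staged={none}
After op 12 (modify b.txt): modified={a.txt, b.txt, c.txt} staged={none}
After op 13 (modify d.txt): modified={a.txt, b.txt, c.txt, d.txt} staged={none}
After op 14 (git add d.txt): modified={a.txt, b.txt, c.txt} staged={d.txt}
After op 15 (git add b.txt): modified={a.txt, c.txt} staged={b.txt, d.txt}
After op 16 (git add a.txt): modified={c.txt} staged={a.txt, b.txt, d.txt}
After op 17 (git add c.txt): modified={none} staged={a.txt, b.txt, c.txt, d.txt}
Final staged set: {a.txt, b.txt, c.txt, d.txt} -> count=4

Answer: 4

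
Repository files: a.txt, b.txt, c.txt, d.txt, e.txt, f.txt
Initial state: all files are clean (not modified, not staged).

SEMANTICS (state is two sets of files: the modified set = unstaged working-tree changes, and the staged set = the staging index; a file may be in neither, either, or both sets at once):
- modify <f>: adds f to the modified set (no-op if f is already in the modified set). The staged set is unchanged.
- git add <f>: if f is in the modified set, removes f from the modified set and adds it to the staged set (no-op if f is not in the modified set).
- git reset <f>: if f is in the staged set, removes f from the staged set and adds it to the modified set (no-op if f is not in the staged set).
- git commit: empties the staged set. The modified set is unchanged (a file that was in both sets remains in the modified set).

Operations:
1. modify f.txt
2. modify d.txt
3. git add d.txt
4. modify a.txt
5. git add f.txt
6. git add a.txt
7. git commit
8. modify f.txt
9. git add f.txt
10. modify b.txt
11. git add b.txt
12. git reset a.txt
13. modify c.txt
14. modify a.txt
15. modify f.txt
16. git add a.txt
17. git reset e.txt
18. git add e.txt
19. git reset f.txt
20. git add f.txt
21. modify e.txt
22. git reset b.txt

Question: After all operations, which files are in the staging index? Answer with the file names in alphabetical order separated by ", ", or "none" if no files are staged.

After op 1 (modify f.txt): modified={f.txt} staged={none}
After op 2 (modify d.txt): modified={d.txt, f.txt} staged={none}
After op 3 (git add d.txt): modified={f.txt} staged={d.txt}
After op 4 (modify a.txt): modified={a.txt, f.txt} staged={d.txt}
After op 5 (git add f.txt): modified={a.txt} staged={d.txt, f.txt}
After op 6 (git add a.txt): modified={none} staged={a.txt, d.txt, f.txt}
After op 7 (git commit): modified={none} staged={none}
After op 8 (modify f.txt): modified={f.txt} staged={none}
After op 9 (git add f.txt): modified={none} staged={f.txt}
After op 10 (modify b.txt): modified={b.txt} staged={f.txt}
After op 11 (git add b.txt): modified={none} staged={b.txt, f.txt}
After op 12 (git reset a.txt): modified={none} staged={b.txt, f.txt}
After op 13 (modify c.txt): modified={c.txt} staged={b.txt, f.txt}
After op 14 (modify a.txt): modified={a.txt, c.txt} staged={b.txt, f.txt}
After op 15 (modify f.txt): modified={a.txt, c.txt, f.txt} staged={b.txt, f.txt}
After op 16 (git add a.txt): modified={c.txt, f.txt} staged={a.txt, b.txt, f.txt}
After op 17 (git reset e.txt): modified={c.txt, f.txt} staged={a.txt, b.txt, f.txt}
After op 18 (git add e.txt): modified={c.txt, f.txt} staged={a.txt, b.txt, f.txt}
After op 19 (git reset f.txt): modified={c.txt, f.txt} staged={a.txt, b.txt}
After op 20 (git add f.txt): modified={c.txt} staged={a.txt, b.txt, f.txt}
After op 21 (modify e.txt): modified={c.txt, e.txt} staged={a.txt, b.txt, f.txt}
After op 22 (git reset b.txt): modified={b.txt, c.txt, e.txt} staged={a.txt, f.txt}

Answer: a.txt, f.txt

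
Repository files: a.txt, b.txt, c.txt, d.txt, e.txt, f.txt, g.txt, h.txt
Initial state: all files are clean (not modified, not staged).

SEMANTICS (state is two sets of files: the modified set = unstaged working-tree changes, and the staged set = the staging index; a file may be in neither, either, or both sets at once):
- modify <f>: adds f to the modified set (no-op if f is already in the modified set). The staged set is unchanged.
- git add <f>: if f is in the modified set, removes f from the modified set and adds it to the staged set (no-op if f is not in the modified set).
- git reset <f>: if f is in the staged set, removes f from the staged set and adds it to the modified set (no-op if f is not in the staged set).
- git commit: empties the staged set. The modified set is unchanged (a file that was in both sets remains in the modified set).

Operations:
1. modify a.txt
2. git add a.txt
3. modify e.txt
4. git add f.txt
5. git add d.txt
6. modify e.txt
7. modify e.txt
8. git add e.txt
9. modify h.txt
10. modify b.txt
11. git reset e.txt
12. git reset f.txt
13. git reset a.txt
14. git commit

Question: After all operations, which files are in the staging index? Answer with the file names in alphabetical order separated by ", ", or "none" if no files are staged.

Answer: none

Derivation:
After op 1 (modify a.txt): modified={a.txt} staged={none}
After op 2 (git add a.txt): modified={none} staged={a.txt}
After op 3 (modify e.txt): modified={e.txt} staged={a.txt}
After op 4 (git add f.txt): modified={e.txt} staged={a.txt}
After op 5 (git add d.txt): modified={e.txt} staged={a.txt}
After op 6 (modify e.txt): modified={e.txt} staged={a.txt}
After op 7 (modify e.txt): modified={e.txt} staged={a.txt}
After op 8 (git add e.txt): modified={none} staged={a.txt, e.txt}
After op 9 (modify h.txt): modified={h.txt} staged={a.txt, e.txt}
After op 10 (modify b.txt): modified={b.txt, h.txt} staged={a.txt, e.txt}
After op 11 (git reset e.txt): modified={b.txt, e.txt, h.txt} staged={a.txt}
After op 12 (git reset f.txt): modified={b.txt, e.txt, h.txt} staged={a.txt}
After op 13 (git reset a.txt): modified={a.txt, b.txt, e.txt, h.txt} staged={none}
After op 14 (git commit): modified={a.txt, b.txt, e.txt, h.txt} staged={none}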